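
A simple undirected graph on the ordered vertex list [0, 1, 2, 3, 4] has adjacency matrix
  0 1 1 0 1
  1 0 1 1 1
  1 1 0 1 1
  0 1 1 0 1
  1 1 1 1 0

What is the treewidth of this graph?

3

A width-3 tree decomposition is:
Bags: B1 = {1, 2, 3, 4}  B2 = {0, 1, 2, 4}
Tree: B1–B2
The largest bag has 4 vertices, giving width 3; this decomposition certifies tw(G) ≤ 3. For the lower bound, the 4 vertices {0, 1, 2, 4} are pairwise adjacent, and any tree decomposition puts a clique entirely inside one bag — forcing width ≥ 3. Combining the bounds, tw(G) = 3.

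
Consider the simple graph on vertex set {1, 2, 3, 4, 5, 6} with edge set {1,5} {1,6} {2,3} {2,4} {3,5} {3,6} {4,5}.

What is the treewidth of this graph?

A width-2 tree decomposition is:
Bags: B1 = {2, 3, 4}  B2 = {3, 4, 5}  B3 = {3, 5, 6}  B4 = {1, 5, 6}
Tree: B1–B2, B2–B3, B3–B4
The largest bag has 3 vertices, giving width 2; this decomposition certifies tw(G) ≤ 2. The edges 2–4–5–3–2 form a cycle, so G is not a tree and its treewidth is at least 2. Combining the bounds, tw(G) = 2.

2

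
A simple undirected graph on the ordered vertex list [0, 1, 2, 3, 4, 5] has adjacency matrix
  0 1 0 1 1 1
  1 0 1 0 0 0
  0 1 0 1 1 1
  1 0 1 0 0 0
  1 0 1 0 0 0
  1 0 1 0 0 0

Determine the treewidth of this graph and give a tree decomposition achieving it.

Treewidth 2.
Bags: B1 = {0, 2, 4}  B2 = {0, 2, 3}  B3 = {0, 2, 5}  B4 = {0, 1, 2}
Tree: B1–B2, B2–B3, B3–B4

The largest bag has 3 vertices, giving width 2; this decomposition certifies tw(G) ≤ 2. Since 2–4–0–3–2 is a cycle in G, G is not acyclic. Forests are exactly the graphs of treewidth ≤ 1, so tw(G) ≥ 2. Therefore the treewidth is 2.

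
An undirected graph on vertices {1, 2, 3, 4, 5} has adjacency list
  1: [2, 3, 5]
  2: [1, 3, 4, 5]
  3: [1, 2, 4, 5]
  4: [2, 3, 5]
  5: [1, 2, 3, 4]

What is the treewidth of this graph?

A width-3 tree decomposition is:
Bags: B1 = {1, 2, 3, 5}  B2 = {2, 3, 4, 5}
Tree: B1–B2
Every bag has size at most 4, so the width is 4 − 1 = 3 and tw(G) ≤ 3. Conversely, {1, 2, 3, 5} is a clique of size 4, and the vertices of any clique must share a bag in every tree decomposition; so some bag has ≥ 4 vertices and tw(G) ≥ 3. Hence tw(G) = 3 exactly.

3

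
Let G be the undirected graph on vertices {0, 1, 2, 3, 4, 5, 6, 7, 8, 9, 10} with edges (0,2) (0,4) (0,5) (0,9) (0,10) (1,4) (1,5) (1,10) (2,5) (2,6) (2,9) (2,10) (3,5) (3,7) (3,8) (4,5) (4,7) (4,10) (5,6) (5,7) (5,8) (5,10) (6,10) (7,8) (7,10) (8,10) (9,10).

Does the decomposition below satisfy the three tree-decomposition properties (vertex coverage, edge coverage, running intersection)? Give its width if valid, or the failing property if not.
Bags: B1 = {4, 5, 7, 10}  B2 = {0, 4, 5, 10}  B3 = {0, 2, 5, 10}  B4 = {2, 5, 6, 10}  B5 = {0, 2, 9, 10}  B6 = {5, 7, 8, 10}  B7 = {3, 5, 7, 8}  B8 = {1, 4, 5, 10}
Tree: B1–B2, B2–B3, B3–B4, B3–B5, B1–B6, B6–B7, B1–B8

Yes; width 3.

Every vertex of G appears in some bag (union = {0, 1, 2, 3, 4, 5, 6, 7, 8, 9, 10}); every edge is covered by a bag; and for each vertex v the set of bags containing v is connected in the bag tree. The decomposition is therefore valid. The largest bag has 4 vertices, so the width is 3.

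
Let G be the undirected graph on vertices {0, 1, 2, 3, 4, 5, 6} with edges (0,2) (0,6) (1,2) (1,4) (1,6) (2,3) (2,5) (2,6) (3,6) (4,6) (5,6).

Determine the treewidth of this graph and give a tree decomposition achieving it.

Treewidth 2.
One such decomposition:
Bags: B1 = {1, 2, 6}  B2 = {2, 3, 6}  B3 = {1, 4, 6}  B4 = {0, 2, 6}  B5 = {2, 5, 6}
Tree: B1–B2, B1–B3, B1–B4, B2–B5

Each bag holds 3 vertices, so the decomposition has width 2, which upper-bounds the treewidth. For the lower bound, the 3 vertices {0, 2, 6} are pairwise adjacent, and any tree decomposition puts a clique entirely inside one bag — forcing width ≥ 2. Combining the bounds, tw(G) = 2.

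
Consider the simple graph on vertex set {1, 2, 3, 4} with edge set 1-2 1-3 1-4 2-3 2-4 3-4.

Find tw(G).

3

A width-3 tree decomposition is:
Bags: B1 = {1, 2, 3, 4}
Tree: (single bag)
With just one bag of size 4, the width is 4 − 1 = 3, so tw(G) ≤ 3. For the lower bound, the 4 vertices {1, 2, 3, 4} are pairwise adjacent, and any tree decomposition puts a clique entirely inside one bag — forcing width ≥ 3. Hence tw(G) = 3 exactly.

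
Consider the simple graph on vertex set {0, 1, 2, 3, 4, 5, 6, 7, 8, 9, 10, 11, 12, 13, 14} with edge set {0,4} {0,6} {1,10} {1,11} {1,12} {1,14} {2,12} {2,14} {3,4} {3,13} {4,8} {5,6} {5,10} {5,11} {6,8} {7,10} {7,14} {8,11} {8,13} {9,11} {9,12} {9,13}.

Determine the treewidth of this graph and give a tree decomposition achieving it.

Treewidth 3.
One such decomposition:
Bags: B1 = {2, 7, 10, 14}  B2 = {1, 2, 10, 14}  B3 = {1, 2, 10, 12}  B4 = {1, 5, 10, 12}  B5 = {1, 5, 11, 12}  B6 = {5, 9, 11, 12}  B7 = {5, 6, 9, 11}  B8 = {6, 8, 9, 11}  B9 = {6, 8, 9, 13}  B10 = {0, 6, 8, 13}  B11 = {0, 4, 8, 13}  B12 = {0, 3, 4, 13}
Tree: B1–B2, B2–B3, B3–B4, B4–B5, B5–B6, B6–B7, B7–B8, B8–B9, B9–B10, B10–B11, B11–B12

The largest bag has 4 vertices, giving width 3; this decomposition certifies tw(G) ≤ 3. For the lower bound: the 4 vertex sets {2,7,14}, {10}, {1}, {5,9,11,12} are disjoint, each induces a connected subgraph, and every pair is joined by at least one edge of G. Contracting each set to a single vertex therefore yields K_{4} as a minor, and since treewidth is minor-monotone, tw(G) ≥ tw(K_{4}) = 3. The upper and lower bounds meet at 3, so that is the treewidth.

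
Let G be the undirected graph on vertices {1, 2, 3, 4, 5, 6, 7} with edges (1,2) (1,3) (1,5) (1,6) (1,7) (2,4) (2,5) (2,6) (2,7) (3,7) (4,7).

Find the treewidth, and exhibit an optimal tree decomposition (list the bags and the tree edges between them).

Treewidth 2.
One optimal decomposition is:
Bags: B1 = {1, 2, 7}  B2 = {2, 4, 7}  B3 = {1, 2, 5}  B4 = {1, 2, 6}  B5 = {1, 3, 7}
Tree: B1–B2, B1–B3, B3–B4, B1–B5

Every bag has size at most 3, so the width is 3 − 1 = 2 and tw(G) ≤ 2. For the lower bound, the 3 vertices {1, 2, 5} are pairwise adjacent, and any tree decomposition puts a clique entirely inside one bag — forcing width ≥ 2. The upper and lower bounds meet at 2, so that is the treewidth.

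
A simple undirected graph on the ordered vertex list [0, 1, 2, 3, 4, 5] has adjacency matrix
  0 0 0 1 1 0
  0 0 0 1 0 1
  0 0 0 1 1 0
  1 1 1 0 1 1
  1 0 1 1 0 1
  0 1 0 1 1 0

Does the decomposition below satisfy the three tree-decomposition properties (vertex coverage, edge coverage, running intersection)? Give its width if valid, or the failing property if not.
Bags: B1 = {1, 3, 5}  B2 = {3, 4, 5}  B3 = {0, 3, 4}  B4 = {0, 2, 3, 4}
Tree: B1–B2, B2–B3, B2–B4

No — bags containing vertex 0 are not connected in the tree.

A tree decomposition must satisfy three properties: every vertex lies in some bag; for every edge, both endpoints lie together in some bag; and for every vertex, the bags containing it form a connected subtree. Here bags containing vertex 0 are not connected in the tree, so the decomposition is invalid.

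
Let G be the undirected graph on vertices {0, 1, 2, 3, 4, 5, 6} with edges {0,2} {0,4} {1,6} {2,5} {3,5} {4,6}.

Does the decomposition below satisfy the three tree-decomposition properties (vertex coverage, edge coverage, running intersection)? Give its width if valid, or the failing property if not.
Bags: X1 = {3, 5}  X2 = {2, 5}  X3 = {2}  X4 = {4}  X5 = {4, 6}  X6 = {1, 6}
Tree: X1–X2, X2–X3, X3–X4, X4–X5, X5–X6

A tree decomposition must satisfy three properties: every vertex lies in some bag; for every edge, both endpoints lie together in some bag; and for every vertex, the bags containing it form a connected subtree. Here vertex 0 appears in no bag, so the decomposition is invalid.

No — vertex 0 appears in no bag.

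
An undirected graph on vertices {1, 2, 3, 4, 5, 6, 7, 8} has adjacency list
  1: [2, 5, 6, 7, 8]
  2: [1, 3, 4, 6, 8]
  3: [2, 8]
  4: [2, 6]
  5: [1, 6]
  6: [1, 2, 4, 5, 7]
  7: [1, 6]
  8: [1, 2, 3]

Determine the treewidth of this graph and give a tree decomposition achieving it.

The largest bag has 3 vertices, giving width 2; this decomposition certifies tw(G) ≤ 2. Conversely, {1, 2, 8} is a clique of size 3, and the vertices of any clique must share a bag in every tree decomposition; so some bag has ≥ 3 vertices and tw(G) ≥ 2. Hence tw(G) = 2 exactly.

Treewidth 2.
Bags: B1 = {2, 3, 8}  B2 = {1, 2, 8}  B3 = {1, 2, 6}  B4 = {1, 5, 6}  B5 = {1, 6, 7}  B6 = {2, 4, 6}
Tree: B1–B2, B2–B3, B3–B4, B3–B5, B3–B6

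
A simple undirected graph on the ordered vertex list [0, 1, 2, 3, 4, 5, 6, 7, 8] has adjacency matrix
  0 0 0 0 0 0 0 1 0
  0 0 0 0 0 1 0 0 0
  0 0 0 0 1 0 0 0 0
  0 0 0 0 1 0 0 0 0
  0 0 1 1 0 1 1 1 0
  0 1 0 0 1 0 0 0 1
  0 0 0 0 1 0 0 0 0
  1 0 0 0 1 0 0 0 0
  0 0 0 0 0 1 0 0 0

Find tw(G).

A width-1 tree decomposition is:
Bags: B1 = {4, 7}  B2 = {4, 6}  B3 = {4, 5}  B4 = {2, 4}  B5 = {1, 5}  B6 = {0, 7}  B7 = {3, 4}  B8 = {5, 8}
Tree: B1–B2, B2–B3, B2–B4, B3–B5, B1–B6, B1–B7, B5–B8
The largest bag has 2 vertices, giving width 1; this decomposition certifies tw(G) ≤ 1. G has an edge, so its treewidth is at least 1. Hence tw(G) = 1 exactly.

1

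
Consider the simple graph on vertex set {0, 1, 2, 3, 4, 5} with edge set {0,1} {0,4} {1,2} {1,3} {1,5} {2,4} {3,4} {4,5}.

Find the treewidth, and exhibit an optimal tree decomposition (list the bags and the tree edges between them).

Treewidth 2.
One such decomposition:
Bags: B1 = {1, 2, 4}  B2 = {0, 1, 4}  B3 = {1, 3, 4}  B4 = {1, 4, 5}
Tree: B1–B2, B2–B3, B3–B4

The largest bag has 3 vertices, giving width 2; this decomposition certifies tw(G) ≤ 2. For the lower bound, G contains the cycle 1–2–4–0–1, so G is not a forest; only forests have treewidth ≤ 1, hence tw(G) ≥ 2. The upper and lower bounds meet at 2, so that is the treewidth.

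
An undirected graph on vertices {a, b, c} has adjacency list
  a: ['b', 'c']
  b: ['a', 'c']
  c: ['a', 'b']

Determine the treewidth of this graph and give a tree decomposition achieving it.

Treewidth 2.
One optimal decomposition is:
Bags: B1 = {a, b, c}
Tree: (single bag)

With just one bag of size 3, the width is 3 − 1 = 2, so tw(G) ≤ 2. For the lower bound, the 3 vertices {a, b, c} are pairwise adjacent, and any tree decomposition puts a clique entirely inside one bag — forcing width ≥ 2. Combining the bounds, tw(G) = 2.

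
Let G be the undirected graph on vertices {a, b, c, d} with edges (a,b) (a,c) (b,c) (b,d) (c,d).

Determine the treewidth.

A width-2 tree decomposition is:
Bags: B1 = {b, c, d}  B2 = {a, b, c}
Tree: B1–B2
The largest bag has 3 vertices, giving width 2; this decomposition certifies tw(G) ≤ 2. Conversely, {b, c, d} is a clique of size 3, and the vertices of any clique must share a bag in every tree decomposition; so some bag has ≥ 3 vertices and tw(G) ≥ 2. Therefore the treewidth is 2.

2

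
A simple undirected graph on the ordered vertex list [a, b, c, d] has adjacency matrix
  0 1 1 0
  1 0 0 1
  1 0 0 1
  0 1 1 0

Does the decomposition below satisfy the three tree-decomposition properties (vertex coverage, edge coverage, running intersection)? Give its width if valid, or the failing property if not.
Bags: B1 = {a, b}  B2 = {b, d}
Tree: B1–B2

A tree decomposition must satisfy three properties: every vertex lies in some bag; for every edge, both endpoints lie together in some bag; and for every vertex, the bags containing it form a connected subtree. Here vertex c appears in no bag, so the decomposition is invalid.

No — vertex c appears in no bag.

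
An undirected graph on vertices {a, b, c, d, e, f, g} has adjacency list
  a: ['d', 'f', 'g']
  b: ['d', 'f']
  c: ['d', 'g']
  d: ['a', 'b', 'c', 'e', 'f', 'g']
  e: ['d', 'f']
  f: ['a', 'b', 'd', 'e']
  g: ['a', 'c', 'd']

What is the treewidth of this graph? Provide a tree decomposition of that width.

The largest bag has 3 vertices, giving width 2; this decomposition certifies tw(G) ≤ 2. Conversely, {c, d, g} is a clique of size 3, and the vertices of any clique must share a bag in every tree decomposition; so some bag has ≥ 3 vertices and tw(G) ≥ 2. Therefore the treewidth is 2.

Treewidth 2.
One such decomposition:
Bags: B1 = {a, d, g}  B2 = {a, d, f}  B3 = {b, d, f}  B4 = {c, d, g}  B5 = {d, e, f}
Tree: B1–B2, B2–B3, B1–B4, B2–B5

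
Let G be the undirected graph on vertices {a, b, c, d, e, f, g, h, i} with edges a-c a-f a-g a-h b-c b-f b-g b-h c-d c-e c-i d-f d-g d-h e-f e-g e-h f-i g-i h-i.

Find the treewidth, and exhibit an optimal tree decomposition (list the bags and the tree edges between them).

The largest bag has 5 vertices, giving width 4; this decomposition certifies tw(G) ≤ 4. For the lower bound: the 5 vertex sets {a,c}, {b,g}, {h,i}, {f}, {e} are disjoint, each induces a connected subgraph, and every pair is joined by at least one edge of G. Contracting each set to a single vertex therefore yields K_{5} as a minor, and since treewidth is minor-monotone, tw(G) ≥ tw(K_{5}) = 4. Therefore the treewidth is 4.

Treewidth 4.
One optimal decomposition is:
Bags: B1 = {a, c, f, g, h}  B2 = {b, c, f, g, h}  B3 = {c, f, g, h, i}  B4 = {c, e, f, g, h}  B5 = {c, d, f, g, h}
Tree: B1–B2, B2–B3, B3–B4, B4–B5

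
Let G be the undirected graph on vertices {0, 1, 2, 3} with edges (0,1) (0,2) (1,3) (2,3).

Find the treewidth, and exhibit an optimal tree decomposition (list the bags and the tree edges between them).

Treewidth 2.
One optimal decomposition is:
Bags: B1 = {0, 1, 3}  B2 = {0, 2, 3}
Tree: B1–B2

The largest bag has 3 vertices, giving width 2; this decomposition certifies tw(G) ≤ 2. The edges 3–1–0–2–3 form a cycle, so G is not a tree and its treewidth is at least 2. Hence tw(G) = 2 exactly.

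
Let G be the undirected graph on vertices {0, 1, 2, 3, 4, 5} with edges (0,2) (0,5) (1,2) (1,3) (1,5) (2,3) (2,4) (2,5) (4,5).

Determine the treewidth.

2

A width-2 tree decomposition is:
Bags: B1 = {2, 4, 5}  B2 = {1, 2, 5}  B3 = {1, 2, 3}  B4 = {0, 2, 5}
Tree: B1–B2, B2–B3, B1–B4
Each bag holds 3 vertices, so the decomposition has width 2, which upper-bounds the treewidth. On the other hand G contains the 3-clique {1, 2, 3}. A clique must lie in a single bag of any decomposition, so no decomposition can have width below 2. Combining the bounds, tw(G) = 2.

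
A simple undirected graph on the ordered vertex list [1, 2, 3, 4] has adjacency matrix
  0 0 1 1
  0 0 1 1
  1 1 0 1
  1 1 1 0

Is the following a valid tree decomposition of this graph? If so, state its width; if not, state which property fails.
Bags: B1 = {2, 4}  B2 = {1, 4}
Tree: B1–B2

A tree decomposition must satisfy three properties: every vertex lies in some bag; for every edge, both endpoints lie together in some bag; and for every vertex, the bags containing it form a connected subtree. Here vertex 3 appears in no bag, so the decomposition is invalid.

No — vertex 3 appears in no bag.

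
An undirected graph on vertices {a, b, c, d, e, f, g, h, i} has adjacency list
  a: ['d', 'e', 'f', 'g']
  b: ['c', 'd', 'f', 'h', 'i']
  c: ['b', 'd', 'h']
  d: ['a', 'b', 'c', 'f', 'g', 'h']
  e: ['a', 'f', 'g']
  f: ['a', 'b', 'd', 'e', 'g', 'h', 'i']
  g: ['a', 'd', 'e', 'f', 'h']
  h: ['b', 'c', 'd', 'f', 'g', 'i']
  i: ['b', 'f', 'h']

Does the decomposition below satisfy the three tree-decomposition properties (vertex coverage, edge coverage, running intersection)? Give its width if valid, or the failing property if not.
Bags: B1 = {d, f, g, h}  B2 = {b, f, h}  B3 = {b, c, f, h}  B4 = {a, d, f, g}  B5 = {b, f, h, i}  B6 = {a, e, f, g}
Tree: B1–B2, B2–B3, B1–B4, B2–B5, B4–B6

A tree decomposition must satisfy three properties: every vertex lies in some bag; for every edge, both endpoints lie together in some bag; and for every vertex, the bags containing it form a connected subtree. Here edge (d,b) lies in no bag, so the decomposition is invalid.

No — edge (d,b) lies in no bag.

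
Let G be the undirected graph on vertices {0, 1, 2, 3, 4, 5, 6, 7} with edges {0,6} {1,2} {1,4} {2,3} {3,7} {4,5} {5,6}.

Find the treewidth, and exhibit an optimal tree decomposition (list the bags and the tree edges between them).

The largest bag has 2 vertices, giving width 1; this decomposition certifies tw(G) ≤ 1. G has an edge, so its treewidth is at least 1. Hence tw(G) = 1 exactly.

Treewidth 1.
One such decomposition:
Bags: B1 = {3, 7}  B2 = {2, 3}  B3 = {1, 2}  B4 = {1, 4}  B5 = {4, 5}  B6 = {5, 6}  B7 = {0, 6}
Tree: B1–B2, B2–B3, B3–B4, B4–B5, B5–B6, B6–B7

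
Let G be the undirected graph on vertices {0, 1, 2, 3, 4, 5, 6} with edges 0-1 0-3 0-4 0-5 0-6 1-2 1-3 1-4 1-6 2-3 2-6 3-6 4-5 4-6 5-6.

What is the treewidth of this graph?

3

A width-3 tree decomposition is:
Bags: B1 = {0, 1, 4, 6}  B2 = {0, 1, 3, 6}  B3 = {1, 2, 3, 6}  B4 = {0, 4, 5, 6}
Tree: B1–B2, B2–B3, B1–B4
Every bag has size at most 4, so the width is 4 − 1 = 3 and tw(G) ≤ 3. Conversely, {0, 1, 3, 6} is a clique of size 4, and the vertices of any clique must share a bag in every tree decomposition; so some bag has ≥ 4 vertices and tw(G) ≥ 3. Combining the bounds, tw(G) = 3.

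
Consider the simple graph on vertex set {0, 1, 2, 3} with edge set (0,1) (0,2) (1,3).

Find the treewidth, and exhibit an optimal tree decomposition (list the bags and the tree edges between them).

Treewidth 1.
Bags: B1 = {0, 2}  B2 = {0, 1}  B3 = {1, 3}
Tree: B1–B2, B2–B3

Each bag holds 2 vertices, so the decomposition has width 1, which upper-bounds the treewidth. Since G has at least one edge (e.g. 2–0), it is not an edgeless graph, so tw(G) ≥ 1. The upper and lower bounds meet at 1, so that is the treewidth.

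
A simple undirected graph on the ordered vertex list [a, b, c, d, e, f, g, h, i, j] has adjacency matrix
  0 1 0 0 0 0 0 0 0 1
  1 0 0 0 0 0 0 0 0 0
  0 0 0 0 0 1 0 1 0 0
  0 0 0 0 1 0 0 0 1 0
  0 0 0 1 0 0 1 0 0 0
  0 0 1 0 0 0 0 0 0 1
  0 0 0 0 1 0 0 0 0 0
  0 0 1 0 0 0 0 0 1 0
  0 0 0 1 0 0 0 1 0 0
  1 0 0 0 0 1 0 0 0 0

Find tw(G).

A width-1 tree decomposition is:
Bags: B1 = {a, b}  B2 = {a, j}  B3 = {f, j}  B4 = {c, f}  B5 = {c, h}  B6 = {h, i}  B7 = {d, i}  B8 = {d, e}  B9 = {e, g}
Tree: B1–B2, B2–B3, B3–B4, B4–B5, B5–B6, B6–B7, B7–B8, B8–B9
The largest bag has 2 vertices, giving width 1; this decomposition certifies tw(G) ≤ 1. G has an edge, so its treewidth is at least 1. The upper and lower bounds meet at 1, so that is the treewidth.

1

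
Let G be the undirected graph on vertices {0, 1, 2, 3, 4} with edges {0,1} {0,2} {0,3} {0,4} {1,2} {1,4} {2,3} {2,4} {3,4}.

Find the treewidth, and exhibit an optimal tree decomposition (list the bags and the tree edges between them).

Treewidth 3.
Bags: B1 = {0, 1, 2, 4}  B2 = {0, 2, 3, 4}
Tree: B1–B2

Every bag has size at most 4, so the width is 4 − 1 = 3 and tw(G) ≤ 3. On the other hand G contains the 4-clique {0, 1, 2, 4}. A clique must lie in a single bag of any decomposition, so no decomposition can have width below 3. Combining the bounds, tw(G) = 3.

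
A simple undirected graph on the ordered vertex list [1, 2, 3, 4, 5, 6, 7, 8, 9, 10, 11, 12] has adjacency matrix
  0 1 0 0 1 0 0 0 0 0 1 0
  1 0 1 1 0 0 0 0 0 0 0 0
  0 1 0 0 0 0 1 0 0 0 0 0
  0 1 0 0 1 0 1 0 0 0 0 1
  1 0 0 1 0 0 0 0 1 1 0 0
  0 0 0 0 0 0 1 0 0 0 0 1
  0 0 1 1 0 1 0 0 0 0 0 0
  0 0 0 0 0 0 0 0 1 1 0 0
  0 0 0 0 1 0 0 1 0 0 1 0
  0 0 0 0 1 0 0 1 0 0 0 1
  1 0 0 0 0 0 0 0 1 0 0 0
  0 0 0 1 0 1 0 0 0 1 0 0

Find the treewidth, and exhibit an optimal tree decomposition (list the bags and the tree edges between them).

Treewidth 3.
Bags: B1 = {2, 3, 6, 7}  B2 = {2, 4, 6, 7}  B3 = {2, 4, 6, 12}  B4 = {1, 2, 4, 12}  B5 = {1, 4, 5, 12}  B6 = {1, 5, 10, 12}  B7 = {1, 5, 10, 11}  B8 = {5, 9, 10, 11}  B9 = {8, 9, 10, 11}
Tree: B1–B2, B2–B3, B3–B4, B4–B5, B5–B6, B6–B7, B7–B8, B8–B9

The largest bag has 4 vertices, giving width 3; this decomposition certifies tw(G) ≤ 3. For the lower bound: the 4 vertex sets {3,6,7}, {2}, {4}, {1,5,10,12} are disjoint, each induces a connected subgraph, and every pair is joined by at least one edge of G. Contracting each set to a single vertex therefore yields K_{4} as a minor, and since treewidth is minor-monotone, tw(G) ≥ tw(K_{4}) = 3. Combining the bounds, tw(G) = 3.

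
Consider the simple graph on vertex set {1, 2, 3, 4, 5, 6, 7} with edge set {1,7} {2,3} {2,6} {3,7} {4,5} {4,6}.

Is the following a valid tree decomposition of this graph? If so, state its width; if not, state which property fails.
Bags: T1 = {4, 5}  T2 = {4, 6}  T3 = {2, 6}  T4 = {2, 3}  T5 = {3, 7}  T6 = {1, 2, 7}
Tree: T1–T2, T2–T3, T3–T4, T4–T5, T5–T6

No — bags containing vertex 2 are not connected in the tree.

A tree decomposition must satisfy three properties: every vertex lies in some bag; for every edge, both endpoints lie together in some bag; and for every vertex, the bags containing it form a connected subtree. Here bags containing vertex 2 are not connected in the tree, so the decomposition is invalid.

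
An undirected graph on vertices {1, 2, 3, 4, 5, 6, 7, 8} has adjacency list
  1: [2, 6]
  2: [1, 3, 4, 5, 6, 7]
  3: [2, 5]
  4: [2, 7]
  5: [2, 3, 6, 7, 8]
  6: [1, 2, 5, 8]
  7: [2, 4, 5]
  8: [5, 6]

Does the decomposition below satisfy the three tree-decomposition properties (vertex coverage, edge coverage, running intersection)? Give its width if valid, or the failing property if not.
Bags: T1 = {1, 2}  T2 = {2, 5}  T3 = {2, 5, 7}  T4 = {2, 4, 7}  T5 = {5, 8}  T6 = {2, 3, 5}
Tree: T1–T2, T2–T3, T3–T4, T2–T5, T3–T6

A tree decomposition must satisfy three properties: every vertex lies in some bag; for every edge, both endpoints lie together in some bag; and for every vertex, the bags containing it form a connected subtree. Here vertex 6 appears in no bag, so the decomposition is invalid.

No — vertex 6 appears in no bag.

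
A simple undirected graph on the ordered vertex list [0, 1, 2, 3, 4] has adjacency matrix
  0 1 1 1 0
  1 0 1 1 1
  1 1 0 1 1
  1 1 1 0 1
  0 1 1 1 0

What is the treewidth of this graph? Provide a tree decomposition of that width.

Each bag holds 4 vertices, so the decomposition has width 3, which upper-bounds the treewidth. For the lower bound, the 4 vertices {0, 1, 2, 3} are pairwise adjacent, and any tree decomposition puts a clique entirely inside one bag — forcing width ≥ 3. The upper and lower bounds meet at 3, so that is the treewidth.

Treewidth 3.
One optimal decomposition is:
Bags: B1 = {0, 1, 2, 3}  B2 = {1, 2, 3, 4}
Tree: B1–B2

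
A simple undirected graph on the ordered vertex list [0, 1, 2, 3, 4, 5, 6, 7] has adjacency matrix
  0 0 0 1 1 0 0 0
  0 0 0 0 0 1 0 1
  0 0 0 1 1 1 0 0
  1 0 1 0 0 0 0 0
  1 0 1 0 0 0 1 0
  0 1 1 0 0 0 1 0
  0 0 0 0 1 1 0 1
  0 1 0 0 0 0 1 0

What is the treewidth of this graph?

2

A width-2 tree decomposition is:
Bags: B1 = {0, 2, 3}  B2 = {0, 2, 4}  B3 = {2, 4, 5}  B4 = {4, 5, 6}  B5 = {1, 5, 6}  B6 = {1, 6, 7}
Tree: B1–B2, B2–B3, B3–B4, B4–B5, B5–B6
Every bag has size at most 3, so the width is 3 − 1 = 2 and tw(G) ≤ 2. Since 3–0–4–2–3 is a cycle in G, G is not acyclic. Forests are exactly the graphs of treewidth ≤ 1, so tw(G) ≥ 2. The upper and lower bounds meet at 2, so that is the treewidth.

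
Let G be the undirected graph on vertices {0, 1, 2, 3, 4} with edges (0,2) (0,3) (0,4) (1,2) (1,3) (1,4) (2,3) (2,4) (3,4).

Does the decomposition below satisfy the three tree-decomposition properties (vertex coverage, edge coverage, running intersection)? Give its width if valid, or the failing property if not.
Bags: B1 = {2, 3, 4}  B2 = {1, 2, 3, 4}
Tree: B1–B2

No — vertex 0 appears in no bag.

A tree decomposition must satisfy three properties: every vertex lies in some bag; for every edge, both endpoints lie together in some bag; and for every vertex, the bags containing it form a connected subtree. Here vertex 0 appears in no bag, so the decomposition is invalid.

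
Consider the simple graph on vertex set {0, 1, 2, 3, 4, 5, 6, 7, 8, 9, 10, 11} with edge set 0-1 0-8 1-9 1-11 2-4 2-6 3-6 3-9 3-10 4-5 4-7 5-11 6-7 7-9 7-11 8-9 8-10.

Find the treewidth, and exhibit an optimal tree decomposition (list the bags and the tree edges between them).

The largest bag has 4 vertices, giving width 3; this decomposition certifies tw(G) ≤ 3. For the lower bound: the 4 vertex sets {0,8,10}, {1}, {9}, {3,6,7,11} are disjoint, each induces a connected subgraph, and every pair is joined by at least one edge of G. Contracting each set to a single vertex therefore yields K_{4} as a minor, and since treewidth is minor-monotone, tw(G) ≥ tw(K_{4}) = 3. Combining the bounds, tw(G) = 3.

Treewidth 3.
One optimal decomposition is:
Bags: B1 = {0, 1, 8, 10}  B2 = {1, 8, 9, 10}  B3 = {1, 3, 9, 10}  B4 = {1, 3, 9, 11}  B5 = {3, 7, 9, 11}  B6 = {3, 6, 7, 11}  B7 = {5, 6, 7, 11}  B8 = {4, 5, 6, 7}  B9 = {2, 4, 5, 6}
Tree: B1–B2, B2–B3, B3–B4, B4–B5, B5–B6, B6–B7, B7–B8, B8–B9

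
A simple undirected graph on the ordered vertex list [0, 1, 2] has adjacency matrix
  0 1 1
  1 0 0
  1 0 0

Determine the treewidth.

A width-1 tree decomposition is:
Bags: B1 = {0, 1}  B2 = {0, 2}
Tree: B1–B2
Every bag has size at most 2, so the width is 2 − 1 = 1 and tw(G) ≤ 1. G has an edge, so its treewidth is at least 1. Combining the bounds, tw(G) = 1.

1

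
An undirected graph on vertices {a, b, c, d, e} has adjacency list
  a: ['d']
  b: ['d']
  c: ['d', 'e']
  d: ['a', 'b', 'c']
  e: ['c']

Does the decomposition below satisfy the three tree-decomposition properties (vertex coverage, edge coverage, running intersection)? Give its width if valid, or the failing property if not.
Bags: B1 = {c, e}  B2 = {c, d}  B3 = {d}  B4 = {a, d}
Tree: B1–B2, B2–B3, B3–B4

A tree decomposition must satisfy three properties: every vertex lies in some bag; for every edge, both endpoints lie together in some bag; and for every vertex, the bags containing it form a connected subtree. Here vertex b appears in no bag, so the decomposition is invalid.

No — vertex b appears in no bag.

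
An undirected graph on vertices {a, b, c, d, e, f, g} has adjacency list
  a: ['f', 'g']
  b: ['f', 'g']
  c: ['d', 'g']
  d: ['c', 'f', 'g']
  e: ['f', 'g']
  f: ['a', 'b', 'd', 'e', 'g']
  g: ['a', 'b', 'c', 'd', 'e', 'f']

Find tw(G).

A width-2 tree decomposition is:
Bags: B1 = {c, d, g}  B2 = {d, f, g}  B3 = {b, f, g}  B4 = {a, f, g}  B5 = {e, f, g}
Tree: B1–B2, B2–B3, B3–B4, B2–B5
The largest bag has 3 vertices, giving width 2; this decomposition certifies tw(G) ≤ 2. For the lower bound, the 3 vertices {c, d, g} are pairwise adjacent, and any tree decomposition puts a clique entirely inside one bag — forcing width ≥ 2. The upper and lower bounds meet at 2, so that is the treewidth.

2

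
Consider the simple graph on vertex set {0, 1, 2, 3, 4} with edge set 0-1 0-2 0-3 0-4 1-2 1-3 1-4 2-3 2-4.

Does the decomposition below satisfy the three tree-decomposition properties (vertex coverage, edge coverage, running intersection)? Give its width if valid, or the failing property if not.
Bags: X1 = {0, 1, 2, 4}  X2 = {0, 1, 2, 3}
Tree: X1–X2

Every vertex of G appears in some bag (union = {0, 1, 2, 3, 4}); every edge is covered by a bag; and for each vertex v the set of bags containing v is connected in the bag tree. The decomposition is therefore valid. The largest bag has 4 vertices, so the width is 3.

Yes; width 3.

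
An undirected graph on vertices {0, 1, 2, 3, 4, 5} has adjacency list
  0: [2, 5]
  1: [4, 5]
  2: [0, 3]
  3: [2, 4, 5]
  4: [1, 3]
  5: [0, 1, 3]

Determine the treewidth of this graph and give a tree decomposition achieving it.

Each bag holds 3 vertices, so the decomposition has width 2, which upper-bounds the treewidth. For the lower bound, G contains the cycle 1–4–3–5–1, so G is not a forest; only forests have treewidth ≤ 1, hence tw(G) ≥ 2. Combining the bounds, tw(G) = 2.

Treewidth 2.
Bags: B1 = {1, 4, 5}  B2 = {3, 4, 5}  B3 = {0, 3, 5}  B4 = {0, 2, 3}
Tree: B1–B2, B2–B3, B3–B4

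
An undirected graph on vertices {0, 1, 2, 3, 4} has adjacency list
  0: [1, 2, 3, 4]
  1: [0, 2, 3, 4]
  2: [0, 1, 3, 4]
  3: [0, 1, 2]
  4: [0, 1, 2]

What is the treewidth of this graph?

3

A width-3 tree decomposition is:
Bags: B1 = {0, 1, 2, 3}  B2 = {0, 1, 2, 4}
Tree: B1–B2
Every bag has size at most 4, so the width is 4 − 1 = 3 and tw(G) ≤ 3. Conversely, {0, 1, 2, 3} is a clique of size 4, and the vertices of any clique must share a bag in every tree decomposition; so some bag has ≥ 4 vertices and tw(G) ≥ 3. Therefore the treewidth is 3.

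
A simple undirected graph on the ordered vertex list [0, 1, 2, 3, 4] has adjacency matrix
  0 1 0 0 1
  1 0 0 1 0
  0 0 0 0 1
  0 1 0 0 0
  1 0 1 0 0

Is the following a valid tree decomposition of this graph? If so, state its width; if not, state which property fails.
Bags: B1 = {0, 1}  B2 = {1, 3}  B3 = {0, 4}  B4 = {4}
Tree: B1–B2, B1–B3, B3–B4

A tree decomposition must satisfy three properties: every vertex lies in some bag; for every edge, both endpoints lie together in some bag; and for every vertex, the bags containing it form a connected subtree. Here vertex 2 appears in no bag, so the decomposition is invalid.

No — vertex 2 appears in no bag.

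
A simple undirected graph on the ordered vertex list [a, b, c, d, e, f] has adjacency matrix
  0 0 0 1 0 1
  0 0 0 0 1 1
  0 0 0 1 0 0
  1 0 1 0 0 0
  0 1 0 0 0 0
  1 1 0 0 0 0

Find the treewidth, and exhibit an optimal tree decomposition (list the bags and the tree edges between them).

Each bag holds 2 vertices, so the decomposition has width 1, which upper-bounds the treewidth. Since G has at least one edge (e.g. c–d), it is not an edgeless graph, so tw(G) ≥ 1. Hence tw(G) = 1 exactly.

Treewidth 1.
One such decomposition:
Bags: B1 = {c, d}  B2 = {a, d}  B3 = {a, f}  B4 = {b, f}  B5 = {b, e}
Tree: B1–B2, B2–B3, B3–B4, B4–B5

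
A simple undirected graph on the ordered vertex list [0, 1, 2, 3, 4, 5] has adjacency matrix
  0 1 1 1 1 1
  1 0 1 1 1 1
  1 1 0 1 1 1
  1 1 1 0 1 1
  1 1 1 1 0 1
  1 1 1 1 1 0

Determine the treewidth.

5

A width-5 tree decomposition is:
Bags: B1 = {0, 1, 2, 3, 4, 5}
Tree: (single bag)
With just one bag of size 6, the width is 6 − 1 = 5, so tw(G) ≤ 5. For the lower bound, the 6 vertices {0, 1, 2, 3, 4, 5} are pairwise adjacent, and any tree decomposition puts a clique entirely inside one bag — forcing width ≥ 5. Hence tw(G) = 5 exactly.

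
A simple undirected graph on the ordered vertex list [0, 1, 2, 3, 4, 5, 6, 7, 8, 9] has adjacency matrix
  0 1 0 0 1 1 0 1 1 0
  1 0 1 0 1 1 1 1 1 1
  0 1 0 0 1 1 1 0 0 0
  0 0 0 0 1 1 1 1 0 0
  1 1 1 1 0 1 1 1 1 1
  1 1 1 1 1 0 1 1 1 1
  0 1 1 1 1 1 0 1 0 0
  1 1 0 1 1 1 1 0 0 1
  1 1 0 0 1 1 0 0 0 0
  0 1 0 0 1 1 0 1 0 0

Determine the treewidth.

4

A width-4 tree decomposition is:
Bags: B1 = {1, 4, 5, 6, 7}  B2 = {3, 4, 5, 6, 7}  B3 = {0, 1, 4, 5, 7}  B4 = {1, 2, 4, 5, 6}  B5 = {1, 4, 5, 7, 9}  B6 = {0, 1, 4, 5, 8}
Tree: B1–B2, B1–B3, B1–B4, B1–B5, B3–B6
Each bag holds 5 vertices, so the decomposition has width 4, which upper-bounds the treewidth. For the lower bound, the 5 vertices {0, 1, 4, 5, 8} are pairwise adjacent, and any tree decomposition puts a clique entirely inside one bag — forcing width ≥ 4. Therefore the treewidth is 4.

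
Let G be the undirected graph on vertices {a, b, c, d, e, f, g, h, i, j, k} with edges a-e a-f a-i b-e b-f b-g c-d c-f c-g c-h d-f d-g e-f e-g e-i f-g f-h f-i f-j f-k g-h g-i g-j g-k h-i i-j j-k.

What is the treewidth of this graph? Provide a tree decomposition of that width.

Treewidth 3.
One optimal decomposition is:
Bags: B1 = {f, g, h, i}  B2 = {f, g, i, j}  B3 = {e, f, g, i}  B4 = {f, g, j, k}  B5 = {a, e, f, i}  B6 = {c, f, g, h}  B7 = {b, e, f, g}  B8 = {c, d, f, g}
Tree: B1–B2, B2–B3, B2–B4, B3–B5, B1–B6, B3–B7, B6–B8

Every bag has size at most 4, so the width is 4 − 1 = 3 and tw(G) ≤ 3. For the lower bound, the 4 vertices {c, d, f, g} are pairwise adjacent, and any tree decomposition puts a clique entirely inside one bag — forcing width ≥ 3. Hence tw(G) = 3 exactly.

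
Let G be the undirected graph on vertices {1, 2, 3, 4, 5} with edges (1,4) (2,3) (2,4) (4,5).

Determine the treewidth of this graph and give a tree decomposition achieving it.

The largest bag has 2 vertices, giving width 1; this decomposition certifies tw(G) ≤ 1. Any graph with an edge has treewidth ≥ 1, and G has the edge 4–1. The upper and lower bounds meet at 1, so that is the treewidth.

Treewidth 1.
Bags: B1 = {1, 4}  B2 = {2, 4}  B3 = {2, 3}  B4 = {4, 5}
Tree: B1–B2, B2–B3, B1–B4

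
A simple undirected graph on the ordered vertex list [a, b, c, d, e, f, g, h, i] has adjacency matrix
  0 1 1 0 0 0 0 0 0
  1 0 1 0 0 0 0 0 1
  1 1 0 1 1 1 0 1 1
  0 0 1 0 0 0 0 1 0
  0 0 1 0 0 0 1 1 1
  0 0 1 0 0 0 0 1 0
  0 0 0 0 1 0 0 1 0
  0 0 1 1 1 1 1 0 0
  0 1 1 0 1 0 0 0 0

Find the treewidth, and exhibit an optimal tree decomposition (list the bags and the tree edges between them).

Each bag holds 3 vertices, so the decomposition has width 2, which upper-bounds the treewidth. On the other hand G contains the 3-clique {e, g, h}. A clique must lie in a single bag of any decomposition, so no decomposition can have width below 2. Hence tw(G) = 2 exactly.

Treewidth 2.
One such decomposition:
Bags: B1 = {c, e, h}  B2 = {e, g, h}  B3 = {c, f, h}  B4 = {c, d, h}  B5 = {c, e, i}  B6 = {b, c, i}  B7 = {a, b, c}
Tree: B1–B2, B1–B3, B1–B4, B1–B5, B5–B6, B6–B7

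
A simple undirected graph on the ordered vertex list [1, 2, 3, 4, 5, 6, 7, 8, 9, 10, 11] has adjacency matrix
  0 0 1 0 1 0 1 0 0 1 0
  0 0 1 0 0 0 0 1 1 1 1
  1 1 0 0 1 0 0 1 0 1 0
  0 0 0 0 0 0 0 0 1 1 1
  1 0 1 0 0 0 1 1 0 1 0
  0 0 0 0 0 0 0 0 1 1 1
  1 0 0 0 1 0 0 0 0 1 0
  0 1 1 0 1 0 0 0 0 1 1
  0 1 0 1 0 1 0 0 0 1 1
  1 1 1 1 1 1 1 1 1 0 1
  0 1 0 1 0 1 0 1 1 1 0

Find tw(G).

A width-3 tree decomposition is:
Bags: B1 = {4, 9, 10, 11}  B2 = {6, 9, 10, 11}  B3 = {2, 9, 10, 11}  B4 = {2, 8, 10, 11}  B5 = {2, 3, 8, 10}  B6 = {3, 5, 8, 10}  B7 = {1, 3, 5, 10}  B8 = {1, 5, 7, 10}
Tree: B1–B2, B1–B3, B3–B4, B4–B5, B5–B6, B6–B7, B7–B8
The largest bag has 4 vertices, giving width 3; this decomposition certifies tw(G) ≤ 3. On the other hand G contains the 4-clique {1, 3, 5, 10}. A clique must lie in a single bag of any decomposition, so no decomposition can have width below 3. Combining the bounds, tw(G) = 3.

3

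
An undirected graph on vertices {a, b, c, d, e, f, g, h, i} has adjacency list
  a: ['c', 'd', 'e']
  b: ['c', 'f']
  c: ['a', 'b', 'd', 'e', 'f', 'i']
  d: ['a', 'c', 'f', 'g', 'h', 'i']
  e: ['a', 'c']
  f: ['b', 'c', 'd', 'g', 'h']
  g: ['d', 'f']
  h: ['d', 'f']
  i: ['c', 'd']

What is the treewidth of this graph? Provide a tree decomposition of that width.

Treewidth 2.
One optimal decomposition is:
Bags: B1 = {c, d, f}  B2 = {c, d, i}  B3 = {d, f, g}  B4 = {a, c, d}  B5 = {d, f, h}  B6 = {b, c, f}  B7 = {a, c, e}
Tree: B1–B2, B1–B3, B2–B4, B3–B5, B1–B6, B4–B7

The largest bag has 3 vertices, giving width 2; this decomposition certifies tw(G) ≤ 2. On the other hand G contains the 3-clique {a, c, d}. A clique must lie in a single bag of any decomposition, so no decomposition can have width below 2. Combining the bounds, tw(G) = 2.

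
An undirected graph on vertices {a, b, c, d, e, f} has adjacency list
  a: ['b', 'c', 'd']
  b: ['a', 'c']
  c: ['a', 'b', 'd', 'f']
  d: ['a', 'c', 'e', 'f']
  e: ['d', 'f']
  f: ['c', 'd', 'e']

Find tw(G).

A width-2 tree decomposition is:
Bags: B1 = {a, c, d}  B2 = {a, b, c}  B3 = {c, d, f}  B4 = {d, e, f}
Tree: B1–B2, B1–B3, B3–B4
The largest bag has 3 vertices, giving width 2; this decomposition certifies tw(G) ≤ 2. For the lower bound, the 3 vertices {d, e, f} are pairwise adjacent, and any tree decomposition puts a clique entirely inside one bag — forcing width ≥ 2. Combining the bounds, tw(G) = 2.

2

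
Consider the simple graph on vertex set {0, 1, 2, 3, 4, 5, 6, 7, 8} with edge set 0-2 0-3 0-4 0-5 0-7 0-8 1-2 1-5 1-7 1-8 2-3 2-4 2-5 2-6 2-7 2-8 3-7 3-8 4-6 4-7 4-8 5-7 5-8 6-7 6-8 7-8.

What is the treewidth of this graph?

A width-4 tree decomposition is:
Bags: B1 = {0, 2, 5, 7, 8}  B2 = {1, 2, 5, 7, 8}  B3 = {0, 2, 4, 7, 8}  B4 = {0, 2, 3, 7, 8}  B5 = {2, 4, 6, 7, 8}
Tree: B1–B2, B1–B3, B1–B4, B3–B5
The largest bag has 5 vertices, giving width 4; this decomposition certifies tw(G) ≤ 4. Conversely, {0, 2, 3, 7, 8} is a clique of size 5, and the vertices of any clique must share a bag in every tree decomposition; so some bag has ≥ 5 vertices and tw(G) ≥ 4. The upper and lower bounds meet at 4, so that is the treewidth.

4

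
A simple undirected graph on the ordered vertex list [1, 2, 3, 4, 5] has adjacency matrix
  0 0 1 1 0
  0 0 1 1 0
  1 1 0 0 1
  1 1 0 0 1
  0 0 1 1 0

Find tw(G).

2

A width-2 tree decomposition is:
Bags: B1 = {3, 4, 5}  B2 = {1, 3, 4}  B3 = {2, 3, 4}
Tree: B1–B2, B2–B3
The largest bag has 3 vertices, giving width 2; this decomposition certifies tw(G) ≤ 2. The edges 3–5–4–1–3 form a cycle, so G is not a tree and its treewidth is at least 2. Combining the bounds, tw(G) = 2.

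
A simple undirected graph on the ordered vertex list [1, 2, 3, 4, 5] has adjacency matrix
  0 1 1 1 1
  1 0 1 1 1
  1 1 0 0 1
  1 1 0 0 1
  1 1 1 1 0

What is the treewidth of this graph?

A width-3 tree decomposition is:
Bags: B1 = {1, 2, 3, 5}  B2 = {1, 2, 4, 5}
Tree: B1–B2
Every bag has size at most 4, so the width is 4 − 1 = 3 and tw(G) ≤ 3. For the lower bound, the 4 vertices {1, 2, 3, 5} are pairwise adjacent, and any tree decomposition puts a clique entirely inside one bag — forcing width ≥ 3. The upper and lower bounds meet at 3, so that is the treewidth.

3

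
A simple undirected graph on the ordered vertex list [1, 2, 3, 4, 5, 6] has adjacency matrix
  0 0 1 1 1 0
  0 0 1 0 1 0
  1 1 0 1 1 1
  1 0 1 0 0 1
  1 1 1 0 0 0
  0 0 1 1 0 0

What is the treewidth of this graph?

A width-2 tree decomposition is:
Bags: B1 = {1, 3, 4}  B2 = {1, 3, 5}  B3 = {2, 3, 5}  B4 = {3, 4, 6}
Tree: B1–B2, B2–B3, B1–B4
The largest bag has 3 vertices, giving width 2; this decomposition certifies tw(G) ≤ 2. Conversely, {1, 3, 4} is a clique of size 3, and the vertices of any clique must share a bag in every tree decomposition; so some bag has ≥ 3 vertices and tw(G) ≥ 2. The upper and lower bounds meet at 2, so that is the treewidth.

2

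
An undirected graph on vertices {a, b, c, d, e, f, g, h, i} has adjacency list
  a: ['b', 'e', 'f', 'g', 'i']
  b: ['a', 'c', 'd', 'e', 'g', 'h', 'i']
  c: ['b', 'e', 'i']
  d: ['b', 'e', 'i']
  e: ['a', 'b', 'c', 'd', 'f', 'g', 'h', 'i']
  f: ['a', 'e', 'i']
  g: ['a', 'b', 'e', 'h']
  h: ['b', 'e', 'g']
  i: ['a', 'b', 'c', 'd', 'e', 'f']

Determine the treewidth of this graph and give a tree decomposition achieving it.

Treewidth 3.
One such decomposition:
Bags: B1 = {a, b, e, g}  B2 = {a, b, e, i}  B3 = {b, c, e, i}  B4 = {b, d, e, i}  B5 = {a, e, f, i}  B6 = {b, e, g, h}
Tree: B1–B2, B2–B3, B2–B4, B2–B5, B1–B6

Each bag holds 4 vertices, so the decomposition has width 3, which upper-bounds the treewidth. On the other hand G contains the 4-clique {a, e, f, i}. A clique must lie in a single bag of any decomposition, so no decomposition can have width below 3. Combining the bounds, tw(G) = 3.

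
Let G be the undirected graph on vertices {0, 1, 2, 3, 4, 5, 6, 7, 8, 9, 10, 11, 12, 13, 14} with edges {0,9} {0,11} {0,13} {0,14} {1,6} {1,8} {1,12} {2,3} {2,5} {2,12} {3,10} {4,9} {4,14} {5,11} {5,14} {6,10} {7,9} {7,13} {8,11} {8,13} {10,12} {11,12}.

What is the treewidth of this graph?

3

A width-3 tree decomposition is:
Bags: B1 = {1, 3, 6, 10}  B2 = {1, 3, 10, 12}  B3 = {1, 2, 3, 12}  B4 = {1, 2, 8, 12}  B5 = {2, 8, 11, 12}  B6 = {2, 5, 8, 11}  B7 = {5, 8, 11, 13}  B8 = {0, 5, 11, 13}  B9 = {0, 5, 13, 14}  B10 = {0, 7, 13, 14}  B11 = {0, 7, 9, 14}  B12 = {4, 7, 9, 14}
Tree: B1–B2, B2–B3, B3–B4, B4–B5, B5–B6, B6–B7, B7–B8, B8–B9, B9–B10, B10–B11, B11–B12
Every bag has size at most 4, so the width is 4 − 1 = 3 and tw(G) ≤ 3. For the lower bound: the 4 vertex sets {3,6,10}, {1}, {12}, {2,5,8,11} are disjoint, each induces a connected subgraph, and every pair is joined by at least one edge of G. Contracting each set to a single vertex therefore yields K_{4} as a minor, and since treewidth is minor-monotone, tw(G) ≥ tw(K_{4}) = 3. Hence tw(G) = 3 exactly.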